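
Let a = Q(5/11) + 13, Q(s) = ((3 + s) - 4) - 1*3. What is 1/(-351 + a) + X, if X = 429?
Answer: 1611742/3757 ≈ 429.00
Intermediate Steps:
Q(s) = -4 + s (Q(s) = (-1 + s) - 3 = -4 + s)
a = 104/11 (a = (-4 + 5/11) + 13 = -39/11 + 13 = 104/11 ≈ 9.4545)
1/(-351 + a) + X = 1/(-351 + 104/11) + 429 = 1/(-3757/11) + 429 = -11/3757 + 429 = 1611742/3757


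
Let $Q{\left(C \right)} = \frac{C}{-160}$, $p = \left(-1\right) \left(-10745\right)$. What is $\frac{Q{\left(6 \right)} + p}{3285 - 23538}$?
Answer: $- \frac{859597}{1620240} \approx -0.53054$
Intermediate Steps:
$p = 10745$
$Q{\left(C \right)} = - \frac{C}{160}$ ($Q{\left(C \right)} = C \left(- \frac{1}{160}\right) = - \frac{C}{160}$)
$\frac{Q{\left(6 \right)} + p}{3285 - 23538} = \frac{\left(- \frac{1}{160}\right) 6 + 10745}{3285 - 23538} = \frac{- \frac{3}{80} + 10745}{-20253} = \frac{859597}{80} \left(- \frac{1}{20253}\right) = - \frac{859597}{1620240}$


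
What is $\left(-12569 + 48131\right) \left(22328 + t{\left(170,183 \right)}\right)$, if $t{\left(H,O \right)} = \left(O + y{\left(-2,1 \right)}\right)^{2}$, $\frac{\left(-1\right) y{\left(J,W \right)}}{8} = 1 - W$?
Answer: $1984964154$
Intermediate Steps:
$y{\left(J,W \right)} = -8 + 8 W$ ($y{\left(J,W \right)} = - 8 \left(1 - W\right) = -8 + 8 W$)
$t{\left(H,O \right)} = O^{2}$ ($t{\left(H,O \right)} = \left(O + \left(-8 + 8 \cdot 1\right)\right)^{2} = \left(O + \left(-8 + 8\right)\right)^{2} = \left(O + 0\right)^{2} = O^{2}$)
$\left(-12569 + 48131\right) \left(22328 + t{\left(170,183 \right)}\right) = \left(-12569 + 48131\right) \left(22328 + 183^{2}\right) = 35562 \left(22328 + 33489\right) = 35562 \cdot 55817 = 1984964154$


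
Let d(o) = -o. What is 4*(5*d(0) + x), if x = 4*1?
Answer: 16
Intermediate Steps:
x = 4
4*(5*d(0) + x) = 4*(5*(-1*0) + 4) = 4*(5*0 + 4) = 4*(0 + 4) = 4*4 = 16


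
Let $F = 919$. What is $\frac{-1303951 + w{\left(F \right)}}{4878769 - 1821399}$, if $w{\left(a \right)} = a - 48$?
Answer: $- \frac{130308}{305737} \approx -0.42621$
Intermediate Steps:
$w{\left(a \right)} = -48 + a$ ($w{\left(a \right)} = a - 48 = -48 + a$)
$\frac{-1303951 + w{\left(F \right)}}{4878769 - 1821399} = \frac{-1303951 + \left(-48 + 919\right)}{4878769 - 1821399} = \frac{-1303951 + 871}{3057370} = \left(-1303080\right) \frac{1}{3057370} = - \frac{130308}{305737}$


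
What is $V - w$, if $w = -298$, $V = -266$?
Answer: $32$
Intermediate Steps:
$V - w = -266 - -298 = -266 + 298 = 32$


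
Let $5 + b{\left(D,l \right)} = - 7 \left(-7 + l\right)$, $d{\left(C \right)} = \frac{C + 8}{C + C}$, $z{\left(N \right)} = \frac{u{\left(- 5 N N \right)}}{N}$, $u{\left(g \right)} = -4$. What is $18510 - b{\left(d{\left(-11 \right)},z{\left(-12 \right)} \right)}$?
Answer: $\frac{55405}{3} \approx 18468.0$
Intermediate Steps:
$z{\left(N \right)} = - \frac{4}{N}$
$d{\left(C \right)} = \frac{8 + C}{2 C}$
$b{\left(D,l \right)} = 44 - 7 l$ ($b{\left(D,l \right)} = -5 - 7 \left(-7 + l\right) = -5 - \left(-49 + 7 l\right) = 44 - 7 l$)
$18510 - b{\left(d{\left(-11 \right)},z{\left(-12 \right)} \right)} = 18510 - \left(44 - 7 \left(- \frac{4}{-12}\right)\right) = 18510 - \left(44 - 7 \left(\left(-4\right) \left(- \frac{1}{12}\right)\right)\right) = 18510 - \left(44 - \frac{7}{3}\right) = 18510 - \frac{125}{3} = \frac{55405}{3}$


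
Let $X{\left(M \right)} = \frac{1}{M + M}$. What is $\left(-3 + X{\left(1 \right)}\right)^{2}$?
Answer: $\frac{25}{4} \approx 6.25$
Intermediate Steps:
$X{\left(M \right)} = \frac{1}{2 M}$
$\left(-3 + X{\left(1 \right)}\right)^{2} = \left(-3 + \frac{1}{2 \cdot 1}\right)^{2} = \left(-3 + \frac{1}{2} \cdot 1\right)^{2} = \left(-3 + \frac{1}{2}\right)^{2} = \left(- \frac{5}{2}\right)^{2} = \frac{25}{4}$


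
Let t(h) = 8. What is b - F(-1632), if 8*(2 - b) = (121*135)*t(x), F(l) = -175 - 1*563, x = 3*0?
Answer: -15595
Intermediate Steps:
x = 0
F(l) = -738 (F(l) = -175 - 563 = -738)
b = -16333 (b = 2 - 121*135*8/8 = 2 - 16335*8/8 = 2 - 1/8*130680 = 2 - 16335 = -16333)
b - F(-1632) = -16333 - 1*(-738) = -16333 + 738 = -15595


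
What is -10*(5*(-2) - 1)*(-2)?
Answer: -220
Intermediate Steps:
-10*(5*(-2) - 1)*(-2) = -10*(-10 - 1)*(-2) = -10*(-11)*(-2) = 110*(-2) = -220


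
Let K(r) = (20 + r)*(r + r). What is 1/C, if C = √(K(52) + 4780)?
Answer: √3067/6134 ≈ 0.0090284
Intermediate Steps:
K(r) = 2*r*(20 + r) (K(r) = (20 + r)*(2*r) = 2*r*(20 + r))
C = 2*√3067 (C = √(2*52*(20 + 52) + 4780) = √(2*52*72 + 4780) = √(7488 + 4780) = √12268 = 2*√3067 ≈ 110.76)
1/C = 1/(2*√3067) = √3067/6134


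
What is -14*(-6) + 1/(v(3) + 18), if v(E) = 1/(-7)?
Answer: 10507/125 ≈ 84.056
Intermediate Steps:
v(E) = -1/7
-14*(-6) + 1/(v(3) + 18) = -14*(-6) + 1/(-1/7 + 18) = 84 + 1/(125/7) = 84 + 7/125 = 10507/125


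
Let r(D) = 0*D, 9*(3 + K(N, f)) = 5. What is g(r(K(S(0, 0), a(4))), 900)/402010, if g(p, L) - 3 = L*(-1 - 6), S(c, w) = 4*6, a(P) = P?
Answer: -6297/402010 ≈ -0.015664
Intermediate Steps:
S(c, w) = 24
K(N, f) = -22/9 (K(N, f) = -3 + (⅑)*5 = -3 + 5/9 = -22/9)
r(D) = 0
g(p, L) = 3 - 7*L (g(p, L) = 3 + L*(-1 - 6) = 3 + L*(-7) = 3 - 7*L)
g(r(K(S(0, 0), a(4))), 900)/402010 = (3 - 7*900)/402010 = (3 - 6300)*(1/402010) = -6297*1/402010 = -6297/402010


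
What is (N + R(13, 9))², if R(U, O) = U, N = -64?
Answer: 2601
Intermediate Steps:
(N + R(13, 9))² = (-64 + 13)² = (-51)² = 2601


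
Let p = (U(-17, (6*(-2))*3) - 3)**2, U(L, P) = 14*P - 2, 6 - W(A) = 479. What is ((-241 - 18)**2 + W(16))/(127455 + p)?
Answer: 8326/48317 ≈ 0.17232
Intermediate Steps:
W(A) = -473 (W(A) = 6 - 1*479 = 6 - 479 = -473)
U(L, P) = -2 + 14*P
p = 259081 (p = ((-2 + 14*((6*(-2))*3)) - 3)**2 = ((-2 + 14*(-12*3)) - 3)**2 = ((-2 + 14*(-36)) - 3)**2 = ((-2 - 504) - 3)**2 = (-506 - 3)**2 = (-509)**2 = 259081)
((-241 - 18)**2 + W(16))/(127455 + p) = ((-241 - 18)**2 - 473)/(127455 + 259081) = ((-259)**2 - 473)/386536 = (67081 - 473)*(1/386536) = 66608*(1/386536) = 8326/48317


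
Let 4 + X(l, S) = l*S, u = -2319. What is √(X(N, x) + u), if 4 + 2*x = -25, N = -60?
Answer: I*√1453 ≈ 38.118*I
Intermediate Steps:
x = -29/2 (x = -2 + (½)*(-25) = -2 - 25/2 = -29/2 ≈ -14.500)
X(l, S) = -4 + S*l (X(l, S) = -4 + l*S = -4 + S*l)
√(X(N, x) + u) = √((-4 - 29/2*(-60)) - 2319) = √((-4 + 870) - 2319) = √(866 - 2319) = √(-1453) = I*√1453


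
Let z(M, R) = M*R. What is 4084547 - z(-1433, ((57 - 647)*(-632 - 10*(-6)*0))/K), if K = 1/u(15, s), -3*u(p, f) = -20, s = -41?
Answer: 10698994441/3 ≈ 3.5663e+9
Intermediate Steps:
u(p, f) = 20/3 (u(p, f) = -1/3*(-20) = 20/3)
K = 3/20 (K = 1/(20/3) = 3/20 ≈ 0.15000)
4084547 - z(-1433, ((57 - 647)*(-632 - 10*(-6)*0))/K) = 4084547 - (-1433)*((57 - 647)*(-632 - 10*(-6)*0))/(3/20) = 4084547 - (-1433)*-590*(-632 + 60*0)*(20/3) = 4084547 - (-1433)*-590*(-632 + 0)*(20/3) = 4084547 - (-1433)*-590*(-632)*(20/3) = 4084547 - (-1433)*372880*(20/3) = 4084547 - (-1433)*7457600/3 = 4084547 - 1*(-10686740800/3) = 4084547 + 10686740800/3 = 10698994441/3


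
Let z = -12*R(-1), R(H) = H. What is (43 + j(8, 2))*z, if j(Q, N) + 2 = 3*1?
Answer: 528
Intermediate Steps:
j(Q, N) = 1 (j(Q, N) = -2 + 3*1 = -2 + 3 = 1)
z = 12 (z = -12*(-1) = 12)
(43 + j(8, 2))*z = (43 + 1)*12 = 44*12 = 528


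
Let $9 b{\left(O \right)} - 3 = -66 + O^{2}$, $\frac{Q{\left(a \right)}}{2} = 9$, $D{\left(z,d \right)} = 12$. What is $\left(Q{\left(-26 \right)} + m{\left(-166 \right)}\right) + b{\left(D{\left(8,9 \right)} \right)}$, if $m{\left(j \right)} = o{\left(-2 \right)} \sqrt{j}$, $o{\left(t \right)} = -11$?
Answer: $27 - 11 i \sqrt{166} \approx 27.0 - 141.73 i$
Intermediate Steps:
$m{\left(j \right)} = - 11 \sqrt{j}$
$Q{\left(a \right)} = 18$ ($Q{\left(a \right)} = 2 \cdot 9 = 18$)
$b{\left(O \right)} = -7 + \frac{O^{2}}{9}$ ($b{\left(O \right)} = \frac{1}{3} + \frac{-66 + O^{2}}{9} = \frac{1}{3} + \left(- \frac{22}{3} + \frac{O^{2}}{9}\right) = -7 + \frac{O^{2}}{9}$)
$\left(Q{\left(-26 \right)} + m{\left(-166 \right)}\right) + b{\left(D{\left(8,9 \right)} \right)} = \left(18 - 11 \sqrt{-166}\right) - \left(7 - \frac{12^{2}}{9}\right) = \left(18 - 11 i \sqrt{166}\right) + \left(-7 + \frac{1}{9} \cdot 144\right) = \left(18 - 11 i \sqrt{166}\right) + \left(-7 + 16\right) = \left(18 - 11 i \sqrt{166}\right) + 9 = 27 - 11 i \sqrt{166}$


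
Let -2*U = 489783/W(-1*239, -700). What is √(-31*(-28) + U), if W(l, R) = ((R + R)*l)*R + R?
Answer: √38871805121981938/6692020 ≈ 29.462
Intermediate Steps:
W(l, R) = R + 2*l*R² (W(l, R) = ((2*R)*l)*R + R = (2*R*l)*R + R = 2*l*R² + R = R + 2*l*R²)
U = 69969/66920200 (U = -489783/(2*((-700*(1 + 2*(-700)*(-1*239))))) = -489783/(2*((-700*(1 + 2*(-700)*(-239))))) = -489783/(2*((-700*(1 + 334600)))) = -489783/(2*((-700*334601))) = -489783/(2*(-234220700)) = -489783*(-1)/(2*234220700) = -½*(-69969/33460100) = 69969/66920200 ≈ 0.0010456)
√(-31*(-28) + U) = √(-31*(-28) + 69969/66920200) = √(868 + 69969/66920200) = √(58086803569/66920200) = √38871805121981938/6692020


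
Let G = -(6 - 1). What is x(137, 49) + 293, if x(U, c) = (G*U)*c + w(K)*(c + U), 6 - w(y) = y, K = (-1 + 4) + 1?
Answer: -32900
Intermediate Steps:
K = 4 (K = 3 + 1 = 4)
w(y) = 6 - y
G = -5 (G = -1*5 = -5)
x(U, c) = 2*U + 2*c - 5*U*c (x(U, c) = (-5*U)*c + (6 - 1*4)*(c + U) = -5*U*c + (6 - 4)*(U + c) = -5*U*c + 2*(U + c) = -5*U*c + (2*U + 2*c) = 2*U + 2*c - 5*U*c)
x(137, 49) + 293 = (2*137 + 2*49 - 5*137*49) + 293 = (274 + 98 - 33565) + 293 = -33193 + 293 = -32900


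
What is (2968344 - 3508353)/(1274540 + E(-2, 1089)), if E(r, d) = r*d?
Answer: -540009/1272362 ≈ -0.42441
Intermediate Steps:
E(r, d) = d*r
(2968344 - 3508353)/(1274540 + E(-2, 1089)) = (2968344 - 3508353)/(1274540 + 1089*(-2)) = -540009/(1274540 - 2178) = -540009/1272362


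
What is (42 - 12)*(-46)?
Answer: -1380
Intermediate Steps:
(42 - 12)*(-46) = 30*(-46) = -1380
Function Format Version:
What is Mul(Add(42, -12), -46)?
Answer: -1380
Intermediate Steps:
Mul(Add(42, -12), -46) = Mul(30, -46) = -1380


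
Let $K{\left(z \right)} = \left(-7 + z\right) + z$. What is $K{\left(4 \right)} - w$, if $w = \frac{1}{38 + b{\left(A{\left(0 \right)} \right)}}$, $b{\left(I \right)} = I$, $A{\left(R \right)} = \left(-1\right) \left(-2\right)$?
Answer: $\frac{39}{40} \approx 0.975$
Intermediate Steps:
$K{\left(z \right)} = -7 + 2 z$
$A{\left(R \right)} = 2$
$w = \frac{1}{40}$ ($w = \frac{1}{38 + 2} = \frac{1}{40} \approx 0.025$)
$K{\left(4 \right)} - w = \left(-7 + 2 \cdot 4\right) - \frac{1}{40} = \left(-7 + 8\right) - \frac{1}{40} = 1 - \frac{1}{40} = \frac{39}{40}$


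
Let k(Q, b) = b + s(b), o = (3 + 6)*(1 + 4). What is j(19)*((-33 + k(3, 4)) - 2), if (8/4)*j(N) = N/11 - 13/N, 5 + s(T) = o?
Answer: 981/209 ≈ 4.6938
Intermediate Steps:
o = 45 (o = 9*5 = 45)
s(T) = 40 (s(T) = -5 + 45 = 40)
k(Q, b) = 40 + b (k(Q, b) = b + 40 = 40 + b)
j(N) = -13/(2*N) + N/22 (j(N) = (N/11 - 13/N)/2 = (-13/N + N/11)/2 = -13/(2*N) + N/22)
j(19)*((-33 + k(3, 4)) - 2) = ((1/22)*(-143 + 19**2)/19)*((-33 + (40 + 4)) - 2) = ((1/22)*(1/19)*(-143 + 361))*((-33 + 44) - 2) = ((1/22)*(1/19)*218)*(11 - 2) = (109/209)*9 = 981/209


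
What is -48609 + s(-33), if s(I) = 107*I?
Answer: -52140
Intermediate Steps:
-48609 + s(-33) = -48609 + 107*(-33) = -48609 - 3531 = -52140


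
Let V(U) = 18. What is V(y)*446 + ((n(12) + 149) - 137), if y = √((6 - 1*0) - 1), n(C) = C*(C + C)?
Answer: 8328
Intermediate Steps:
n(C) = 2*C² (n(C) = C*(2*C) = 2*C²)
y = √5 (y = √((6 + 0) - 1) = √(6 - 1) = √5 ≈ 2.2361)
V(y)*446 + ((n(12) + 149) - 137) = 18*446 + ((2*12² + 149) - 137) = 8028 + ((2*144 + 149) - 137) = 8028 + ((288 + 149) - 137) = 8028 + (437 - 137) = 8028 + 300 = 8328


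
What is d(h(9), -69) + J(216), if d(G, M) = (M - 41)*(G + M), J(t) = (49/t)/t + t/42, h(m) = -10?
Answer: 2839764439/326592 ≈ 8695.1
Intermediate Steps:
J(t) = 49/t² + t/42 (J(t) = 49/t² + t*(1/42) = 49/t² + t/42)
d(G, M) = (-41 + M)*(G + M)
d(h(9), -69) + J(216) = ((-69)² - 41*(-10) - 41*(-69) - 10*(-69)) + (49/216² + (1/42)*216) = (4761 + 410 + 2829 + 690) + (49*(1/46656) + 36/7) = 8690 + (49/46656 + 36/7) = 8690 + 1679959/326592 = 2839764439/326592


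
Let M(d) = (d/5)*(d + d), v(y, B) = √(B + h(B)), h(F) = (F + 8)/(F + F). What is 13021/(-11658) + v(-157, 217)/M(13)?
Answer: -449/402 + 5*√40970902/146692 ≈ -0.89874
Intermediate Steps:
h(F) = (8 + F)/(2*F) (h(F) = (8 + F)/((2*F)) = (8 + F)*(1/(2*F)) = (8 + F)/(2*F))
v(y, B) = √(B + (8 + B)/(2*B))
M(d) = 2*d²/5 (M(d) = (d*(⅕))*(2*d) = (d/5)*(2*d) = 2*d²/5)
13021/(-11658) + v(-157, 217)/M(13) = 13021/(-11658) + (√(2 + 4*217 + 16/217)/2)/(((⅖)*13²)) = 13021*(-1/11658) + (√(2 + 868 + 16*(1/217))/2)/(((⅖)*169)) = -449/402 + (√(2 + 868 + 16/217)/2)/(338/5) = -449/402 + (√(188806/217)/2)*(5/338) = -449/402 + ((√40970902/217)/2)*(5/338) = -449/402 + (√40970902/434)*(5/338) = -449/402 + 5*√40970902/146692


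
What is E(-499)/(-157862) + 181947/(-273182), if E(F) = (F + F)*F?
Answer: -82383849839/21562528442 ≈ -3.8207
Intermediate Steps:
E(F) = 2*F² (E(F) = (2*F)*F = 2*F²)
E(-499)/(-157862) + 181947/(-273182) = (2*(-499)²)/(-157862) + 181947/(-273182) = (2*249001)*(-1/157862) + 181947*(-1/273182) = 498002*(-1/157862) - 181947/273182 = -249001/78931 - 181947/273182 = -82383849839/21562528442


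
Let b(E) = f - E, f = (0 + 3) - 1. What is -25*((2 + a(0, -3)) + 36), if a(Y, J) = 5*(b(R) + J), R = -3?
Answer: -1200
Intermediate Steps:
f = 2 (f = 3 - 1 = 2)
b(E) = 2 - E
a(Y, J) = 25 + 5*J (a(Y, J) = 5*((2 - 1*(-3)) + J) = 5*((2 + 3) + J) = 5*(5 + J) = 25 + 5*J)
-25*((2 + a(0, -3)) + 36) = -25*((2 + (25 + 5*(-3))) + 36) = -25*((2 + (25 - 15)) + 36) = -25*((2 + 10) + 36) = -25*(12 + 36) = -25*48 = -1200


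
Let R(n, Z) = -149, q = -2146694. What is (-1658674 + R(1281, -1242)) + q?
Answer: -3805517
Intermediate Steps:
(-1658674 + R(1281, -1242)) + q = (-1658674 - 149) - 2146694 = -1658823 - 2146694 = -3805517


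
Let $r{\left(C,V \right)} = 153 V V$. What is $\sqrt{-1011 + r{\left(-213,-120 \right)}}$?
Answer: $\sqrt{2202189} \approx 1484.0$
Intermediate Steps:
$r{\left(C,V \right)} = 153 V^{2}$
$\sqrt{-1011 + r{\left(-213,-120 \right)}} = \sqrt{-1011 + 153 \left(-120\right)^{2}} = \sqrt{-1011 + 153 \cdot 14400} = \sqrt{-1011 + 2203200} = \sqrt{2202189}$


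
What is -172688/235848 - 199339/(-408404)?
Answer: -2939095685/12040158324 ≈ -0.24411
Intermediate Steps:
-172688/235848 - 199339/(-408404) = -172688*1/235848 - 199339*(-1/408404) = -21586/29481 + 199339/408404 = -2939095685/12040158324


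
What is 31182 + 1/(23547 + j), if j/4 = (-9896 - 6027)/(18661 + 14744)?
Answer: 24525386505831/786523843 ≈ 31182.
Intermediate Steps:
j = -63692/33405 (j = 4*((-9896 - 6027)/(18661 + 14744)) = 4*(-15923/33405) = -63692/33405 ≈ -1.9067)
31182 + 1/(23547 + j) = 31182 + 1/(23547 - 63692/33405) = 31182 + 1/(786523843/33405) = 31182 + 33405/786523843 = 24525386505831/786523843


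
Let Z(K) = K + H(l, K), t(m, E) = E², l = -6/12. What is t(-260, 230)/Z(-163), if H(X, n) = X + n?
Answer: -105800/653 ≈ -162.02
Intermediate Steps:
l = -½ (l = -6*1/12 = -½ ≈ -0.50000)
Z(K) = -½ + 2*K (Z(K) = K + (-½ + K) = -½ + 2*K)
t(-260, 230)/Z(-163) = 230²/(-½ + 2*(-163)) = 52900/(-½ - 326) = 52900/(-653/2) = 52900*(-2/653) = -105800/653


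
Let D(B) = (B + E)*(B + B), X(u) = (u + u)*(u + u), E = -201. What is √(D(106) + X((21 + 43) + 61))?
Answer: 2*√10590 ≈ 205.82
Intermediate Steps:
X(u) = 4*u² (X(u) = (2*u)*(2*u) = 4*u²)
D(B) = 2*B*(-201 + B) (D(B) = (B - 201)*(B + B) = (-201 + B)*(2*B) = 2*B*(-201 + B))
√(D(106) + X((21 + 43) + 61)) = √(2*106*(-201 + 106) + 4*((21 + 43) + 61)²) = √(2*106*(-95) + 4*(64 + 61)²) = √(-20140 + 4*125²) = √(-20140 + 4*15625) = √(-20140 + 62500) = √42360 = 2*√10590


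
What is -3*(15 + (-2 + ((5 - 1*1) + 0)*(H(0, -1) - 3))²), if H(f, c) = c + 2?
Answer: -345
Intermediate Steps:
H(f, c) = 2 + c
-3*(15 + (-2 + ((5 - 1*1) + 0)*(H(0, -1) - 3))²) = -3*(15 + (-2 + ((5 - 1*1) + 0)*((2 - 1) - 3))²) = -3*(15 + (-2 + ((5 - 1) + 0)*(1 - 3))²) = -3*(15 + (-2 + (4 + 0)*(-2))²) = -3*(15 + (-2 + 4*(-2))²) = -3*(15 + (-2 - 8)²) = -3*(15 + (-10)²) = -3*(15 + 100) = -3*115 = -345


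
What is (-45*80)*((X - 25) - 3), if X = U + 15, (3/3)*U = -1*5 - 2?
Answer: 72000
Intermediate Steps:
U = -7 (U = -1*5 - 2 = -5 - 2 = -7)
X = 8 (X = -7 + 15 = 8)
(-45*80)*((X - 25) - 3) = (-45*80)*((8 - 25) - 3) = -3600*(-17 - 3) = -3600*(-20) = 72000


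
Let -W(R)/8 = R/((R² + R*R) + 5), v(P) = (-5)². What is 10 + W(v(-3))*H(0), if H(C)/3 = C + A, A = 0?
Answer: 10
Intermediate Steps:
H(C) = 3*C (H(C) = 3*(C + 0) = 3*C)
v(P) = 25
W(R) = -8*R/(5 + 2*R²) (W(R) = -8*R/((R² + R*R) + 5) = -8*R/((R² + R²) + 5) = -8*R/(2*R² + 5) = -8*R/(5 + 2*R²))
10 + W(v(-3))*H(0) = 10 + (-8*25/(5 + 2*25²))*(3*0) = 10 - 8*25/(5 + 2*625)*0 = 10 - 8*25/(5 + 1250)*0 = 10 - 8*25/1255*0 = 10 - 8*25*1/1255*0 = 10 - 40/251*0 = 10 + 0 = 10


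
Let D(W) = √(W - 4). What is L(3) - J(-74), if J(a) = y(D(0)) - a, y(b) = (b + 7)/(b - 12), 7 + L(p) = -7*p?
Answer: -3754/37 + 19*I/74 ≈ -101.46 + 0.25676*I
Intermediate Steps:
L(p) = -7 - 7*p
D(W) = √(-4 + W)
y(b) = (7 + b)/(-12 + b)
J(a) = -a + (-12 - 2*I)*(7 + 2*I)/148 (J(a) = (7 + √(-4 + 0))/(-12 + √(-4 + 0)) - a = (7 + √(-4))/(-12 + √(-4)) - a = (7 + 2*I)/(-12 + 2*I) - a = ((-12 - 2*I)/148)*(7 + 2*I) - a = (-12 - 2*I)*(7 + 2*I)/148 - a = -a + (-12 - 2*I)*(7 + 2*I)/148)
L(3) - J(-74) = (-7 - 7*3) - (-1*(-74) - (6 + I)*(7 + 2*I)/74) = (-7 - 21) - (74 - (6 + I)*(7 + 2*I)/74) = -28 + (-74 + (6 + I)*(7 + 2*I)/74) = -102 + (6 + I)*(7 + 2*I)/74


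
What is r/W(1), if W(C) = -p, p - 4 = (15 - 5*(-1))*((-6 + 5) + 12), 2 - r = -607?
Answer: -87/32 ≈ -2.7188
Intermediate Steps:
r = 609 (r = 2 - 1*(-607) = 2 + 607 = 609)
p = 224 (p = 4 + (15 - 5*(-1))*((-6 + 5) + 12) = 4 + (15 + 5)*(-1 + 12) = 4 + 20*11 = 4 + 220 = 224)
W(C) = -224 (W(C) = -1*224 = -224)
r/W(1) = 609/(-224) = 609*(-1/224) = -87/32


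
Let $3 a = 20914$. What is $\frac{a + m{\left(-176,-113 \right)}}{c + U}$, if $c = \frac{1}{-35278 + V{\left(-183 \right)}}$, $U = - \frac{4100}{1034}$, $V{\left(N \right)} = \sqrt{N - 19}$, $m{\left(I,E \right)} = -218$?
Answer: $- \frac{8907866041666011640}{5230243563958889} + \frac{5415275140 i \sqrt{202}}{15690730691876667} \approx -1703.1 + 4.9052 \cdot 10^{-6} i$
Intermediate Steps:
$a = \frac{20914}{3}$ ($a = \frac{1}{3} \cdot 20914 = \frac{20914}{3} \approx 6971.3$)
$V{\left(N \right)} = \sqrt{-19 + N}$
$U = - \frac{2050}{517}$ ($U = \left(-4100\right) \frac{1}{1034} = - \frac{2050}{517} \approx -3.9652$)
$c = \frac{1}{-35278 + i \sqrt{202}}$ ($c = \frac{1}{-35278 + \sqrt{-19 - 183}} = \frac{1}{-35278 + \sqrt{-202}} = \frac{1}{-35278 + i \sqrt{202}} \approx -2.8346 \cdot 10^{-5} - 1.14 \cdot 10^{-8} i$)
$\frac{a + m{\left(-176,-113 \right)}}{c + U} = \frac{\frac{20914}{3} - 218}{\left(- \frac{17639}{622268743} - \frac{i \sqrt{202}}{1244537486}\right) - \frac{2050}{517}} = \frac{20260}{3 \left(- \frac{1275660042513}{321712940131} - \frac{i \sqrt{202}}{1244537486}\right)}$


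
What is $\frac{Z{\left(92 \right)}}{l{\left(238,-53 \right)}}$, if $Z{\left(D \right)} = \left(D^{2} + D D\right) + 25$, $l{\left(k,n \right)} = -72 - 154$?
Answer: $- \frac{16953}{226} \approx -75.013$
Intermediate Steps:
$l{\left(k,n \right)} = -226$
$Z{\left(D \right)} = 25 + 2 D^{2}$ ($Z{\left(D \right)} = \left(D^{2} + D^{2}\right) + 25 = 2 D^{2} + 25 = 25 + 2 D^{2}$)
$\frac{Z{\left(92 \right)}}{l{\left(238,-53 \right)}} = \frac{25 + 2 \cdot 92^{2}}{-226} = \left(25 + 2 \cdot 8464\right) \left(- \frac{1}{226}\right) = \left(25 + 16928\right) \left(- \frac{1}{226}\right) = 16953 \left(- \frac{1}{226}\right) = - \frac{16953}{226}$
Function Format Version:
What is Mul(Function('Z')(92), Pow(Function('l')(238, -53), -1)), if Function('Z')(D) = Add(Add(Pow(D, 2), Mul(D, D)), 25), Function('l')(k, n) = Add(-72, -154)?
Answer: Rational(-16953, 226) ≈ -75.013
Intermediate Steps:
Function('l')(k, n) = -226
Function('Z')(D) = Add(25, Mul(2, Pow(D, 2))) (Function('Z')(D) = Add(Add(Pow(D, 2), Pow(D, 2)), 25) = Add(Mul(2, Pow(D, 2)), 25) = Add(25, Mul(2, Pow(D, 2))))
Mul(Function('Z')(92), Pow(Function('l')(238, -53), -1)) = Mul(Add(25, Mul(2, Pow(92, 2))), Pow(-226, -1)) = Mul(Add(25, Mul(2, 8464)), Rational(-1, 226)) = Mul(Add(25, 16928), Rational(-1, 226)) = Mul(16953, Rational(-1, 226)) = Rational(-16953, 226)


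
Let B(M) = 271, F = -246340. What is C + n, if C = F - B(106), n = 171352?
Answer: -75259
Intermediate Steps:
C = -246611 (C = -246340 - 1*271 = -246340 - 271 = -246611)
C + n = -246611 + 171352 = -75259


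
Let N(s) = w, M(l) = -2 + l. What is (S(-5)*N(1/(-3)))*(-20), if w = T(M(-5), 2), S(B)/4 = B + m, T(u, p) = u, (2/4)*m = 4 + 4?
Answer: 6160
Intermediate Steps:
m = 16 (m = 2*(4 + 4) = 2*8 = 16)
S(B) = 64 + 4*B (S(B) = 4*(B + 16) = 4*(16 + B) = 64 + 4*B)
w = -7 (w = -2 - 5 = -7)
N(s) = -7
(S(-5)*N(1/(-3)))*(-20) = ((64 + 4*(-5))*(-7))*(-20) = ((64 - 20)*(-7))*(-20) = (44*(-7))*(-20) = -308*(-20) = 6160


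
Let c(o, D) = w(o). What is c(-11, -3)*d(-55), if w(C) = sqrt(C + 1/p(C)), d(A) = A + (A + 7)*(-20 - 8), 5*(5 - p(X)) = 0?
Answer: 3867*I*sqrt(30)/5 ≈ 4236.1*I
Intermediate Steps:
p(X) = 5 (p(X) = 5 - 1/5*0 = 5 + 0 = 5)
d(A) = -196 - 27*A (d(A) = A + (7 + A)*(-28) = A + (-196 - 28*A) = -196 - 27*A)
w(C) = sqrt(1/5 + C) (w(C) = sqrt(C + 1/5) = sqrt(1/5 + C))
c(o, D) = sqrt(5 + 25*o)/5
c(-11, -3)*d(-55) = (sqrt(5 + 25*(-11))/5)*(-196 - 27*(-55)) = (sqrt(5 - 275)/5)*(-196 + 1485) = (sqrt(-270)/5)*1289 = ((3*I*sqrt(30))/5)*1289 = (3*I*sqrt(30)/5)*1289 = 3867*I*sqrt(30)/5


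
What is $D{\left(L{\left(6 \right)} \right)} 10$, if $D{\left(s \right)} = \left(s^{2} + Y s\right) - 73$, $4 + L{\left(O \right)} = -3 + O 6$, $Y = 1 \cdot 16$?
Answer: $12320$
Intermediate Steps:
$Y = 16$
$L{\left(O \right)} = -7 + 6 O$ ($L{\left(O \right)} = -4 + \left(-3 + O 6\right) = -4 + \left(-3 + 6 O\right) = -7 + 6 O$)
$D{\left(s \right)} = -73 + s^{2} + 16 s$ ($D{\left(s \right)} = \left(s^{2} + 16 s\right) - 73 = -73 + s^{2} + 16 s$)
$D{\left(L{\left(6 \right)} \right)} 10 = \left(-73 + \left(-7 + 6 \cdot 6\right)^{2} + 16 \left(-7 + 6 \cdot 6\right)\right) 10 = \left(-73 + \left(-7 + 36\right)^{2} + 16 \left(-7 + 36\right)\right) 10 = \left(-73 + 29^{2} + 16 \cdot 29\right) 10 = \left(-73 + 841 + 464\right) 10 = 1232 \cdot 10 = 12320$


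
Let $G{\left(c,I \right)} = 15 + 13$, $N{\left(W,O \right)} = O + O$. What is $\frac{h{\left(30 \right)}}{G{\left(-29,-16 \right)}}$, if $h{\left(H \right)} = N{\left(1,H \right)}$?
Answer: $\frac{15}{7} \approx 2.1429$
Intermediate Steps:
$N{\left(W,O \right)} = 2 O$
$h{\left(H \right)} = 2 H$
$G{\left(c,I \right)} = 28$
$\frac{h{\left(30 \right)}}{G{\left(-29,-16 \right)}} = \frac{2 \cdot 30}{28} = 60 \cdot \frac{1}{28} = \frac{15}{7}$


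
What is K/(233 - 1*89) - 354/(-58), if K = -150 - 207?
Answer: 5045/1392 ≈ 3.6243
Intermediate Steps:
K = -357
K/(233 - 1*89) - 354/(-58) = -357/(233 - 1*89) - 354/(-58) = -357/(233 - 89) - 354*(-1/58) = -357/144 + 177/29 = -357*1/144 + 177/29 = -119/48 + 177/29 = 5045/1392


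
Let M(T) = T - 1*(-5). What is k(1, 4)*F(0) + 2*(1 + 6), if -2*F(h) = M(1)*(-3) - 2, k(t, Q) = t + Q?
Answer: 64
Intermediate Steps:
M(T) = 5 + T (M(T) = T + 5 = 5 + T)
k(t, Q) = Q + t
F(h) = 10 (F(h) = -((5 + 1)*(-3) - 2)/2 = -(6*(-3) - 2)/2 = -(-18 - 2)/2 = -½*(-20) = 10)
k(1, 4)*F(0) + 2*(1 + 6) = (4 + 1)*10 + 2*(1 + 6) = 5*10 + 2*7 = 50 + 14 = 64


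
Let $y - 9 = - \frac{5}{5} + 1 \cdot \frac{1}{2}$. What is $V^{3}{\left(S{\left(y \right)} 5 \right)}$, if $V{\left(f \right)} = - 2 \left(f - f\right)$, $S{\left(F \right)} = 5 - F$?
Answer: $0$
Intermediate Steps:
$y = \frac{17}{2}$ ($y = 9 + \left(- \frac{5}{5} + 1 \cdot \frac{1}{2}\right) = 9 + \left(\left(-5\right) \frac{1}{5} + 1 \cdot \frac{1}{2}\right) = 9 + \left(-1 + \frac{1}{2}\right) = 9 - \frac{1}{2} = \frac{17}{2} \approx 8.5$)
$V{\left(f \right)} = 0$ ($V{\left(f \right)} = \left(-2\right) 0 = 0$)
$V^{3}{\left(S{\left(y \right)} 5 \right)} = 0^{3} = 0$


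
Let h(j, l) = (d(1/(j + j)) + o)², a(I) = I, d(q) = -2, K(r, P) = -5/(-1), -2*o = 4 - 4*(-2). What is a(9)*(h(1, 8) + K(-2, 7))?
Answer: 621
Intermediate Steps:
o = -6 (o = -(4 - 4*(-2))/2 = -(4 + 8)/2 = -½*12 = -6)
K(r, P) = 5 (K(r, P) = -5*(-1) = 5)
h(j, l) = 64 (h(j, l) = (-2 - 6)² = (-8)² = 64)
a(9)*(h(1, 8) + K(-2, 7)) = 9*(64 + 5) = 9*69 = 621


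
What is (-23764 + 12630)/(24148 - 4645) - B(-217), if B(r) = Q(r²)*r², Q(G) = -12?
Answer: 11020510070/19503 ≈ 5.6507e+5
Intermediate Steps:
B(r) = -12*r²
(-23764 + 12630)/(24148 - 4645) - B(-217) = (-23764 + 12630)/(24148 - 4645) - (-12)*(-217)² = -11134/19503 - (-12)*47089 = -11134*1/19503 - 1*(-565068) = -11134/19503 + 565068 = 11020510070/19503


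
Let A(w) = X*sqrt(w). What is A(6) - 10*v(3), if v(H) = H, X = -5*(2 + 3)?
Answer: -30 - 25*sqrt(6) ≈ -91.237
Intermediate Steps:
X = -25 (X = -5*5 = -25)
A(w) = -25*sqrt(w)
A(6) - 10*v(3) = -25*sqrt(6) - 10*3 = -25*sqrt(6) - 30 = -30 - 25*sqrt(6)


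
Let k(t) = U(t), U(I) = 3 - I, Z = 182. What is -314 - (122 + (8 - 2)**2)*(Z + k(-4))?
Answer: -30176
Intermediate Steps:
k(t) = 3 - t
-314 - (122 + (8 - 2)**2)*(Z + k(-4)) = -314 - (122 + (8 - 2)**2)*(182 + (3 - 1*(-4))) = -314 - (122 + 6**2)*(182 + (3 + 4)) = -314 - (122 + 36)*(182 + 7) = -314 - 158*189 = -314 - 1*29862 = -314 - 29862 = -30176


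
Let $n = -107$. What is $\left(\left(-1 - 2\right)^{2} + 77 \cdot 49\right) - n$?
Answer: $3889$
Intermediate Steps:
$\left(\left(-1 - 2\right)^{2} + 77 \cdot 49\right) - n = \left(\left(-1 - 2\right)^{2} + 77 \cdot 49\right) - -107 = \left(\left(-3\right)^{2} + 3773\right) + 107 = \left(9 + 3773\right) + 107 = 3782 + 107 = 3889$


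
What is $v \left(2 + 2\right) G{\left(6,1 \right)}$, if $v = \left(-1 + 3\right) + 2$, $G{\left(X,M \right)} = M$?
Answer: $16$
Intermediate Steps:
$v = 4$ ($v = 2 + 2 = 4$)
$v \left(2 + 2\right) G{\left(6,1 \right)} = 4 \left(2 + 2\right) 1 = 4 \cdot 4 \cdot 1 = 16 \cdot 1 = 16$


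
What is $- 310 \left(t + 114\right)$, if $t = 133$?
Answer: $-76570$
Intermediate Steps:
$- 310 \left(t + 114\right) = - 310 \left(133 + 114\right) = \left(-310\right) 247 = -76570$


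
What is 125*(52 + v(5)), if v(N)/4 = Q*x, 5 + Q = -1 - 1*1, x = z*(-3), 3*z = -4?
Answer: -7500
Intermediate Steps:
z = -4/3 (z = (1/3)*(-4) = -4/3 ≈ -1.3333)
x = 4 (x = -4/3*(-3) = 4)
Q = -7 (Q = -5 + (-1 - 1*1) = -5 + (-1 - 1) = -5 - 2 = -7)
v(N) = -112 (v(N) = 4*(-7*4) = 4*(-28) = -112)
125*(52 + v(5)) = 125*(52 - 112) = 125*(-60) = -7500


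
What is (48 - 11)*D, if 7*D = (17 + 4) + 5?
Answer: 962/7 ≈ 137.43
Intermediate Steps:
D = 26/7 (D = ((17 + 4) + 5)/7 = (21 + 5)/7 = (⅐)*26 = 26/7 ≈ 3.7143)
(48 - 11)*D = (48 - 11)*(26/7) = 37*(26/7) = 962/7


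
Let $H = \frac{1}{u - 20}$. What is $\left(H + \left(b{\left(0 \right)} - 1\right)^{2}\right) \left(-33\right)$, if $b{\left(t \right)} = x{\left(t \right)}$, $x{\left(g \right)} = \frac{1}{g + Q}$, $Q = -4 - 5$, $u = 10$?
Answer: $- \frac{10109}{270} \approx -37.441$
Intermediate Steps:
$Q = -9$
$x{\left(g \right)} = \frac{1}{-9 + g}$ ($x{\left(g \right)} = \frac{1}{g - 9} = \frac{1}{-9 + g}$)
$b{\left(t \right)} = \frac{1}{-9 + t}$
$H = - \frac{1}{10}$ ($H = \frac{1}{10 - 20} = \frac{1}{-10} = - \frac{1}{10} \approx -0.1$)
$\left(H + \left(b{\left(0 \right)} - 1\right)^{2}\right) \left(-33\right) = \left(- \frac{1}{10} + \left(\frac{1}{-9 + 0} - 1\right)^{2}\right) \left(-33\right) = \left(- \frac{1}{10} + \left(\frac{1}{-9} - 1\right)^{2}\right) \left(-33\right) = \left(- \frac{1}{10} + \left(- \frac{1}{9} - 1\right)^{2}\right) \left(-33\right) = \left(- \frac{1}{10} + \left(- \frac{10}{9}\right)^{2}\right) \left(-33\right) = \left(- \frac{1}{10} + \frac{100}{81}\right) \left(-33\right) = \frac{919}{810} \left(-33\right) = - \frac{10109}{270}$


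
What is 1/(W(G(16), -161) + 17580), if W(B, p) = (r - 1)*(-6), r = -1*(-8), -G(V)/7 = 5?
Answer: 1/17538 ≈ 5.7019e-5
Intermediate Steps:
G(V) = -35 (G(V) = -7*5 = -35)
r = 8
W(B, p) = -42 (W(B, p) = (8 - 1)*(-6) = 7*(-6) = -42)
1/(W(G(16), -161) + 17580) = 1/(-42 + 17580) = 1/17538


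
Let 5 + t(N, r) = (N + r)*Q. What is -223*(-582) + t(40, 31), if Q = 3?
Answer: 129994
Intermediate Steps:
t(N, r) = -5 + 3*N + 3*r (t(N, r) = -5 + (N + r)*3 = -5 + (3*N + 3*r) = -5 + 3*N + 3*r)
-223*(-582) + t(40, 31) = -223*(-582) + (-5 + 3*40 + 3*31) = 129786 + (-5 + 120 + 93) = 129786 + 208 = 129994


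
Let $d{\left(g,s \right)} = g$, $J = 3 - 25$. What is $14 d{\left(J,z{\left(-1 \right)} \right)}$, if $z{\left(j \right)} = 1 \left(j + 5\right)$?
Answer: $-308$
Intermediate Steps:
$z{\left(j \right)} = 5 + j$ ($z{\left(j \right)} = 1 \left(5 + j\right) = 5 + j$)
$J = -22$ ($J = 3 - 25 = -22$)
$14 d{\left(J,z{\left(-1 \right)} \right)} = 14 \left(-22\right) = -308$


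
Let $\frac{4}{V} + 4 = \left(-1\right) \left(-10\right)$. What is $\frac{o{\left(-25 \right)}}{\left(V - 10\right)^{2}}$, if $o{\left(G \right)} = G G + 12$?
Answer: $\frac{117}{16} \approx 7.3125$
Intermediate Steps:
$o{\left(G \right)} = 12 + G^{2}$ ($o{\left(G \right)} = G^{2} + 12 = 12 + G^{2}$)
$V = \frac{2}{3}$ ($V = \frac{4}{-4 - -10} = \frac{4}{-4 + 10} = \frac{4}{6} = 4 \cdot \frac{1}{6} = \frac{2}{3} \approx 0.66667$)
$\frac{o{\left(-25 \right)}}{\left(V - 10\right)^{2}} = \frac{12 + \left(-25\right)^{2}}{\left(\frac{2}{3} - 10\right)^{2}} = \frac{12 + 625}{\left(- \frac{28}{3}\right)^{2}} = \frac{637}{\frac{784}{9}} = 637 \cdot \frac{9}{784} = \frac{117}{16}$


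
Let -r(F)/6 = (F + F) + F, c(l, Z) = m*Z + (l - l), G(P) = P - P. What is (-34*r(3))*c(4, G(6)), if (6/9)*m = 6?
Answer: 0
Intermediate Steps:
m = 9 (m = (3/2)*6 = 9)
G(P) = 0
c(l, Z) = 9*Z (c(l, Z) = 9*Z + (l - l) = 9*Z + 0 = 9*Z)
r(F) = -18*F (r(F) = -6*((F + F) + F) = -6*(2*F + F) = -18*F)
(-34*r(3))*c(4, G(6)) = (-(-612)*3)*(9*0) = -34*(-54)*0 = 1836*0 = 0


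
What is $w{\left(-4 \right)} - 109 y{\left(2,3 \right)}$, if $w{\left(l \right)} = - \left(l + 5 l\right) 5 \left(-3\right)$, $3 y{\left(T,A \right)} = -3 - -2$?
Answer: $- \frac{971}{3} \approx -323.67$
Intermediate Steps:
$y{\left(T,A \right)} = - \frac{1}{3}$ ($y{\left(T,A \right)} = \frac{-3 - -2}{3} = \frac{-3 + 2}{3} = \frac{1}{3} \left(-1\right) = - \frac{1}{3}$)
$w{\left(l \right)} = 90 l$ ($w{\left(l \right)} = - 6 l 5 \left(-3\right) = - 30 l \left(-3\right) = - \left(-90\right) l = 90 l$)
$w{\left(-4 \right)} - 109 y{\left(2,3 \right)} = 90 \left(-4\right) - - \frac{109}{3} = -360 + \frac{109}{3} = - \frac{971}{3}$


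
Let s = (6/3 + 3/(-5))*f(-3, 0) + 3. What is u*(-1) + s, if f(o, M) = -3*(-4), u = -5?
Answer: 124/5 ≈ 24.800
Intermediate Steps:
f(o, M) = 12
s = 99/5 (s = (6/3 + 3/(-5))*12 + 3 = (6*(1/3) + 3*(-1/5))*12 + 3 = (2 - 3/5)*12 + 3 = (7/5)*12 + 3 = 84/5 + 3 = 99/5 ≈ 19.800)
u*(-1) + s = -5*(-1) + 99/5 = 5 + 99/5 = 124/5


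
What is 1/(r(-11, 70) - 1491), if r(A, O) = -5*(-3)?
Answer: -1/1476 ≈ -0.00067751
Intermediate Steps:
r(A, O) = 15
1/(r(-11, 70) - 1491) = 1/(15 - 1491) = 1/(-1476) = -1/1476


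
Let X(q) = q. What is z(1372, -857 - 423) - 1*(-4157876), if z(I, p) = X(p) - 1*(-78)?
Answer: 4156674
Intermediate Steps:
z(I, p) = 78 + p (z(I, p) = p - 1*(-78) = p + 78 = 78 + p)
z(1372, -857 - 423) - 1*(-4157876) = (78 + (-857 - 423)) - 1*(-4157876) = (78 - 1280) + 4157876 = -1202 + 4157876 = 4156674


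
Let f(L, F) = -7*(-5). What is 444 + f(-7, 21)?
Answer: 479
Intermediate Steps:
f(L, F) = 35
444 + f(-7, 21) = 444 + 35 = 479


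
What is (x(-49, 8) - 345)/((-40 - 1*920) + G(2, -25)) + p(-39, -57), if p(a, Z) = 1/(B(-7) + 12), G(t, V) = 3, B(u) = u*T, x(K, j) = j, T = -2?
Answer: 9719/24882 ≈ 0.39060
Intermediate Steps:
B(u) = -2*u (B(u) = u*(-2) = -2*u)
p(a, Z) = 1/26 (p(a, Z) = 1/(-2*(-7) + 12) = 1/(14 + 12) = 1/26)
(x(-49, 8) - 345)/((-40 - 1*920) + G(2, -25)) + p(-39, -57) = (8 - 345)/((-40 - 1*920) + 3) + 1/26 = -337/((-40 - 920) + 3) + 1/26 = -337/(-960 + 3) + 1/26 = -337/(-957) + 1/26 = -337*(-1/957) + 1/26 = 337/957 + 1/26 = 9719/24882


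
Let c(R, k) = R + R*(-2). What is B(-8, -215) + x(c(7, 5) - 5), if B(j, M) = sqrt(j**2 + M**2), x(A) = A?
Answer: -12 + sqrt(46289) ≈ 203.15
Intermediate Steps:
c(R, k) = -R (c(R, k) = R - 2*R = -R)
B(j, M) = sqrt(M**2 + j**2)
B(-8, -215) + x(c(7, 5) - 5) = sqrt((-215)**2 + (-8)**2) + (-1*7 - 5) = sqrt(46225 + 64) + (-7 - 5) = sqrt(46289) - 12 = -12 + sqrt(46289)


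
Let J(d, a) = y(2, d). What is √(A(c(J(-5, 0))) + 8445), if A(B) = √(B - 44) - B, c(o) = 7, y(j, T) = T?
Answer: √(8438 + I*√37) ≈ 91.859 + 0.0331*I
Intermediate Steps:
J(d, a) = d
A(B) = √(-44 + B) - B
√(A(c(J(-5, 0))) + 8445) = √((√(-44 + 7) - 1*7) + 8445) = √((√(-37) - 7) + 8445) = √((I*√37 - 7) + 8445) = √((-7 + I*√37) + 8445) = √(8438 + I*√37)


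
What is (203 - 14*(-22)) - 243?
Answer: 268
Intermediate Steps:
(203 - 14*(-22)) - 243 = (203 + 308) - 243 = 511 - 243 = 268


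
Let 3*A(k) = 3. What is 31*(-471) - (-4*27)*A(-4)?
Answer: -14493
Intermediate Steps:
A(k) = 1 (A(k) = (⅓)*3 = 1)
31*(-471) - (-4*27)*A(-4) = 31*(-471) - (-4*27) = -14601 - (-108) = -14601 - 1*(-108) = -14601 + 108 = -14493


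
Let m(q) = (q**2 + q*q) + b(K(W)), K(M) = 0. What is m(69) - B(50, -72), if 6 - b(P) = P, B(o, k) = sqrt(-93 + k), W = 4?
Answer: 9528 - I*sqrt(165) ≈ 9528.0 - 12.845*I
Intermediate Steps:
b(P) = 6 - P
m(q) = 6 + 2*q**2 (m(q) = (q**2 + q*q) + (6 - 1*0) = (q**2 + q**2) + (6 + 0) = 2*q**2 + 6 = 6 + 2*q**2)
m(69) - B(50, -72) = (6 + 2*69**2) - sqrt(-93 - 72) = (6 + 2*4761) - sqrt(-165) = (6 + 9522) - I*sqrt(165) = 9528 - I*sqrt(165)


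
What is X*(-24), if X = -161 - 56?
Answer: 5208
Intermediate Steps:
X = -217
X*(-24) = -217*(-24) = 5208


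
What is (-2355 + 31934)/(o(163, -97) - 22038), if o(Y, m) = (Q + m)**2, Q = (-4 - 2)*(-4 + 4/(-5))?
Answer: -739475/434669 ≈ -1.7012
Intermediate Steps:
Q = 144/5 (Q = -6*(-4 + 4*(-1/5)) = -6*(-4 - 4/5) = -6*(-24/5) = 144/5 ≈ 28.800)
o(Y, m) = (144/5 + m)**2
(-2355 + 31934)/(o(163, -97) - 22038) = (-2355 + 31934)/((144 + 5*(-97))**2/25 - 22038) = 29579/((144 - 485)**2/25 - 22038) = 29579/((1/25)*(-341)**2 - 22038) = 29579/((1/25)*116281 - 22038) = 29579/(116281/25 - 22038) = 29579/(-434669/25) = 29579*(-25/434669) = -739475/434669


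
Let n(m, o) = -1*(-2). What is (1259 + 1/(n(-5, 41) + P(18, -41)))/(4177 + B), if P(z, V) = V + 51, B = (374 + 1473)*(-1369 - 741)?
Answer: -15109/46715916 ≈ -0.00032342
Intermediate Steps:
B = -3897170 (B = 1847*(-2110) = -3897170)
n(m, o) = 2
P(z, V) = 51 + V
(1259 + 1/(n(-5, 41) + P(18, -41)))/(4177 + B) = (1259 + 1/(2 + (51 - 41)))/(4177 - 3897170) = (1259 + 1/(2 + 10))/(-3892993) = (1259 + 1/12)*(-1/3892993) = (15109/12)*(-1/3892993) = -15109/46715916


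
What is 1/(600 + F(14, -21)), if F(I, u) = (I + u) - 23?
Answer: 1/570 ≈ 0.0017544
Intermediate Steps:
F(I, u) = -23 + I + u
1/(600 + F(14, -21)) = 1/(600 + (-23 + 14 - 21)) = 1/(600 - 30) = 1/570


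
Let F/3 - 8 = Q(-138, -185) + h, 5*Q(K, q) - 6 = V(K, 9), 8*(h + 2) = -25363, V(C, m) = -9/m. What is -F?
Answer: 75921/8 ≈ 9490.1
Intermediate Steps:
h = -25379/8 (h = -2 + (1/8)*(-25363) = -2 - 25363/8 = -25379/8 ≈ -3172.4)
Q(K, q) = 1 (Q(K, q) = 6/5 + (-9/9)/5 = 6/5 + (-9*1/9)/5 = 6/5 + (1/5)*(-1) = 6/5 - 1/5 = 1)
F = -75921/8 (F = 24 + 3*(1 - 25379/8) = 24 + 3*(-25371/8) = 24 - 76113/8 = -75921/8 ≈ -9490.1)
-F = -1*(-75921/8) = 75921/8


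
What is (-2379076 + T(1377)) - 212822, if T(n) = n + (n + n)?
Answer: -2587767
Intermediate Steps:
T(n) = 3*n (T(n) = n + 2*n = 3*n)
(-2379076 + T(1377)) - 212822 = (-2379076 + 3*1377) - 212822 = (-2379076 + 4131) - 212822 = -2374945 - 212822 = -2587767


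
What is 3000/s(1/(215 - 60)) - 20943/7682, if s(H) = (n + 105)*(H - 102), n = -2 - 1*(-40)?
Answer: -50917697841/17366597534 ≈ -2.9319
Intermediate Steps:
n = 38 (n = -2 + 40 = 38)
s(H) = -14586 + 143*H (s(H) = (38 + 105)*(H - 102) = 143*(-102 + H) = -14586 + 143*H)
3000/s(1/(215 - 60)) - 20943/7682 = 3000/(-14586 + 143/(215 - 60)) - 20943/7682 = 3000/(-14586 + 143/155) - 20943*1/7682 = 3000/(-14586 + 143*(1/155)) - 20943/7682 = 3000/(-14586 + 143/155) - 20943/7682 = 3000/(-2260687/155) - 20943/7682 = 3000*(-155/2260687) - 20943/7682 = -465000/2260687 - 20943/7682 = -50917697841/17366597534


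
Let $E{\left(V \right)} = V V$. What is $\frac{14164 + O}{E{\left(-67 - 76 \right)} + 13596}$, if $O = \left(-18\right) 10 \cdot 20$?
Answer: $\frac{10564}{34045} \approx 0.3103$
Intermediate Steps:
$E{\left(V \right)} = V^{2}$
$O = -3600$ ($O = \left(-180\right) 20 = -3600$)
$\frac{14164 + O}{E{\left(-67 - 76 \right)} + 13596} = \frac{14164 - 3600}{\left(-67 - 76\right)^{2} + 13596} = \frac{10564}{\left(-143\right)^{2} + 13596} = \frac{10564}{20449 + 13596} = \frac{10564}{34045}$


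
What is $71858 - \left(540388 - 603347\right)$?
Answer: $134817$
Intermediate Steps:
$71858 - \left(540388 - 603347\right) = 71858 - -62959 = 71858 + 62959 = 134817$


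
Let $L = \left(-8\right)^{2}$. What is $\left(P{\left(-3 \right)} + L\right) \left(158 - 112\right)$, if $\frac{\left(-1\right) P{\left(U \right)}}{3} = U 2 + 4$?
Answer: $3220$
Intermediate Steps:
$L = 64$
$P{\left(U \right)} = -12 - 6 U$ ($P{\left(U \right)} = - 3 \left(U 2 + 4\right) = - 3 \left(2 U + 4\right) = - 3 \left(4 + 2 U\right) = -12 - 6 U$)
$\left(P{\left(-3 \right)} + L\right) \left(158 - 112\right) = \left(\left(-12 - -18\right) + 64\right) \left(158 - 112\right) = \left(\left(-12 + 18\right) + 64\right) 46 = \left(6 + 64\right) 46 = 70 \cdot 46 = 3220$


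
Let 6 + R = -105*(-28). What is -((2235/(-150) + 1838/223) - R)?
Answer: 6557667/2230 ≈ 2940.7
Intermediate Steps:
R = 2934 (R = -6 - 105*(-28) = -6 + 2940 = 2934)
-((2235/(-150) + 1838/223) - R) = -((2235/(-150) + 1838/223) - 1*2934) = -((2235*(-1/150) + 1838*(1/223)) - 2934) = -((-149/10 + 1838/223) - 2934) = -(-14847/2230 - 2934) = -1*(-6557667/2230) = 6557667/2230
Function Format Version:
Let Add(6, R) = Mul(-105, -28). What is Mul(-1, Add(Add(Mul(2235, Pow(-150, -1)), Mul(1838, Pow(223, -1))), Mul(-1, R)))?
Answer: Rational(6557667, 2230) ≈ 2940.7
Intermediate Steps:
R = 2934 (R = Add(-6, Mul(-105, -28)) = Add(-6, 2940) = 2934)
Mul(-1, Add(Add(Mul(2235, Pow(-150, -1)), Mul(1838, Pow(223, -1))), Mul(-1, R))) = Mul(-1, Add(Add(Mul(2235, Pow(-150, -1)), Mul(1838, Pow(223, -1))), Mul(-1, 2934))) = Mul(-1, Add(Add(Mul(2235, Rational(-1, 150)), Mul(1838, Rational(1, 223))), -2934)) = Mul(-1, Add(Add(Rational(-149, 10), Rational(1838, 223)), -2934)) = Mul(-1, Add(Rational(-14847, 2230), -2934)) = Mul(-1, Rational(-6557667, 2230)) = Rational(6557667, 2230)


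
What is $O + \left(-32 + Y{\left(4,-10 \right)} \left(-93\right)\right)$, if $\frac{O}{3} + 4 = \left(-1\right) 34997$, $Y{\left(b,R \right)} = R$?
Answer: $-104105$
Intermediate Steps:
$O = -105003$ ($O = -12 + 3 \left(\left(-1\right) 34997\right) = -12 + 3 \left(-34997\right) = -12 - 104991 = -105003$)
$O + \left(-32 + Y{\left(4,-10 \right)} \left(-93\right)\right) = -105003 - -898 = -105003 + \left(-32 + 930\right) = -105003 + 898 = -104105$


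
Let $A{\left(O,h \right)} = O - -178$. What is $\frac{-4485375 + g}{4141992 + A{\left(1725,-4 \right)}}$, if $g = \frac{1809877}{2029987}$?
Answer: $- \frac{1300750161464}{1201721854195} \approx -1.0824$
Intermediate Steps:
$g = \frac{1809877}{2029987}$ ($g = 1809877 \cdot \frac{1}{2029987} = \frac{1809877}{2029987} \approx 0.89157$)
$A{\left(O,h \right)} = 178 + O$ ($A{\left(O,h \right)} = O + 178 = 178 + O$)
$\frac{-4485375 + g}{4141992 + A{\left(1725,-4 \right)}} = \frac{-4485375 + \frac{1809877}{2029987}}{4141992 + \left(178 + 1725\right)} = - \frac{9105251130248}{2029987 \left(4141992 + 1903\right)} = - \frac{9105251130248}{2029987 \cdot 4143895} = \left(- \frac{9105251130248}{2029987}\right) \frac{1}{4143895} = - \frac{1300750161464}{1201721854195}$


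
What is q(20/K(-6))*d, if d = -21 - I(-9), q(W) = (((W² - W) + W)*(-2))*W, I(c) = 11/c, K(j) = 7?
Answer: 2848000/3087 ≈ 922.58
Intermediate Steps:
q(W) = -2*W³ (q(W) = (W²*(-2))*W = (-2*W²)*W = -2*W³)
d = -178/9 (d = -21 - 11/(-9) = -21 - 11*(-1)/9 = -21 - 1*(-11/9) = -21 + 11/9 = -178/9 ≈ -19.778)
q(20/K(-6))*d = -2*(20/7)³*(-178/9) = -2*8000/343*(-178/9) = -16000/343*(-178/9) = 2848000/3087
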